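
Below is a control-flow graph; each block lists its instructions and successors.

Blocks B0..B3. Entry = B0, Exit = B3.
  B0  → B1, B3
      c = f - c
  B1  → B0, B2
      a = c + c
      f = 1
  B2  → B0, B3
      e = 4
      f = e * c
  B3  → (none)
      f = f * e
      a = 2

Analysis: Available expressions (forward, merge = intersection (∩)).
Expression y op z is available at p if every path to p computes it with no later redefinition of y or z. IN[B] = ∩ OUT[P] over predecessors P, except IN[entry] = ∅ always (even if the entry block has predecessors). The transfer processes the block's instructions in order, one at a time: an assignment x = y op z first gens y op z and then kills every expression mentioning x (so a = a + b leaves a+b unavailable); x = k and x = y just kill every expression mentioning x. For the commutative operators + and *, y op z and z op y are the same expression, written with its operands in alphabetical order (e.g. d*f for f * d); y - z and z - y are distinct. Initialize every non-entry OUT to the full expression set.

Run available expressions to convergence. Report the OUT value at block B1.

Per-block solution:
  B0: | IN={} | OUT={}
  B1: | IN={} | OUT={c+c}
  B2: | IN={c+c} | OUT={c*e, c+c}
  B3: | IN={} | OUT={}

Merge at B1: IN[B1] = OUT[B0] = {}
Applying B1's transfer function to that IN value gives OUT[B1] (row B1 above).

Answer: {c+c}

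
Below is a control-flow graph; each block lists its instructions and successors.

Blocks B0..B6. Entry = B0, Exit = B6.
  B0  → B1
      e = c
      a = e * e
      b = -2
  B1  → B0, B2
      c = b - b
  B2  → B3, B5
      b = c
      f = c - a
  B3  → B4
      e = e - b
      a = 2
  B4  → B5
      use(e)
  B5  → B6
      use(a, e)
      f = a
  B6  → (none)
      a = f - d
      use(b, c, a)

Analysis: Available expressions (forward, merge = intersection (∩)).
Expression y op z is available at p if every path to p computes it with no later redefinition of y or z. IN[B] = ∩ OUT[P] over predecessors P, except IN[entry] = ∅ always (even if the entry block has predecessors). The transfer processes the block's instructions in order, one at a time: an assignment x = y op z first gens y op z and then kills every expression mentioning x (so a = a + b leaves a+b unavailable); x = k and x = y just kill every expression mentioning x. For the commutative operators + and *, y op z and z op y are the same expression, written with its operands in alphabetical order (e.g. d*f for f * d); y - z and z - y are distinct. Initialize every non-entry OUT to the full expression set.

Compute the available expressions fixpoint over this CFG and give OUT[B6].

Answer: {f-d}

Working:
Converged values:
  B0: | IN={} | OUT={e*e}
  B1: | IN={e*e} | OUT={b-b, e*e}
  B2: | IN={b-b, e*e} | OUT={c-a, e*e}
  B3: | IN={c-a, e*e} | OUT={}
  B4: | IN={} | OUT={}
  B5: | IN={} | OUT={}
  B6: | IN={} | OUT={f-d}

Merge at B6: IN[B6] = OUT[B5] = {}
Applying B6's transfer function to that IN value gives OUT[B6] (row B6 above).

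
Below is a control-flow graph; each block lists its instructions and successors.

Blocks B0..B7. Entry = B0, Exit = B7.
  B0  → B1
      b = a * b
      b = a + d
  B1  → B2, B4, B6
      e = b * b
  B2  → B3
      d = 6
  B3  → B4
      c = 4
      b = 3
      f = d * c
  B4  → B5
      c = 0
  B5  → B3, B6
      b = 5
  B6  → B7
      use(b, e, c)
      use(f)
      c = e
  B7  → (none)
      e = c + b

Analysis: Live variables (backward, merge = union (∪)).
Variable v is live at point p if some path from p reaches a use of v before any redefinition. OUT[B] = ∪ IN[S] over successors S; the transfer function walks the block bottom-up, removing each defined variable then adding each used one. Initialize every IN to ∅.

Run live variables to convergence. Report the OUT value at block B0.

Converged values:
  B0: | IN={a, b, c, d, f} | OUT={b, c, d, f}
  B1: | IN={b, c, d, f} | OUT={b, c, d, e, f}
  B2: | IN={e} | OUT={d, e}
  B3: | IN={d, e} | OUT={d, e, f}
  B4: | IN={d, e, f} | OUT={c, d, e, f}
  B5: | IN={c, d, e, f} | OUT={b, c, d, e, f}
  B6: | IN={b, c, e, f} | OUT={b, c}
  B7: | IN={b, c} | OUT={}

Merge at B0: OUT[B0] = IN[B1] = {b, c, d, f}

Answer: {b, c, d, f}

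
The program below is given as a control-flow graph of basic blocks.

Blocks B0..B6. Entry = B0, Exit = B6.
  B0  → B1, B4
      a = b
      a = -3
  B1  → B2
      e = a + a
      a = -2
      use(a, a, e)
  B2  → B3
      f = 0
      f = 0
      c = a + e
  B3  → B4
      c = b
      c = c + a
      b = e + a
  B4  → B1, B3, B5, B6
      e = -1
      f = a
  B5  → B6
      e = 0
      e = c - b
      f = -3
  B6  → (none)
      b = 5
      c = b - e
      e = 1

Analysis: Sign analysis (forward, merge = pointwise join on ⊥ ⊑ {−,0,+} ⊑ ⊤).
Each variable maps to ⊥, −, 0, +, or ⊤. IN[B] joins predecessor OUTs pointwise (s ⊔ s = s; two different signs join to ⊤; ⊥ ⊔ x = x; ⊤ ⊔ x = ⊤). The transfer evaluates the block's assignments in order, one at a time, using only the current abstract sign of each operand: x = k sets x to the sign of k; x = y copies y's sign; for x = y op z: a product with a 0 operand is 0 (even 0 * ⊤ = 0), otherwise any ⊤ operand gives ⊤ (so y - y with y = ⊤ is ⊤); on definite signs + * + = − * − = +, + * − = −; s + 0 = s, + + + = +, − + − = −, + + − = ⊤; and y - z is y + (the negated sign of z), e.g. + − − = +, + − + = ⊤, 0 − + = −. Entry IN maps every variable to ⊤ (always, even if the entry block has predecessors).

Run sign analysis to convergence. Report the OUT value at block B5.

Answer: {a: -, b: ⊤, c: ⊤, d: ⊤, e: ⊤, f: -}

Trace:
Per-block solution:
  B0:   IN=(all ⊤)   OUT={a:-; rest ⊤}
  B1:   IN={a:-; rest ⊤}   OUT={a:-, e:-; rest ⊤}
  B2:   IN={a:-, e:-; rest ⊤}   OUT={a:-, c:-, e:-, f:0; rest ⊤}
  B3:   IN={a:-, e:-; rest ⊤}   OUT={a:-, b:-, e:-; rest ⊤}
  B4:   IN={a:-; rest ⊤}   OUT={a:-, e:-, f:-; rest ⊤}
  B5:   IN={a:-, e:-, f:-; rest ⊤}   OUT={a:-, f:-; rest ⊤}
  B6:   IN={a:-, f:-; rest ⊤}   OUT={a:-, b:+, e:+, f:-; rest ⊤}

Merge at B5: IN[B5] = OUT[B4] = {a: -, b: ⊤, c: ⊤, d: ⊤, e: -, f: -}
Applying B5's transfer function to that IN value gives OUT[B5] (row B5 above).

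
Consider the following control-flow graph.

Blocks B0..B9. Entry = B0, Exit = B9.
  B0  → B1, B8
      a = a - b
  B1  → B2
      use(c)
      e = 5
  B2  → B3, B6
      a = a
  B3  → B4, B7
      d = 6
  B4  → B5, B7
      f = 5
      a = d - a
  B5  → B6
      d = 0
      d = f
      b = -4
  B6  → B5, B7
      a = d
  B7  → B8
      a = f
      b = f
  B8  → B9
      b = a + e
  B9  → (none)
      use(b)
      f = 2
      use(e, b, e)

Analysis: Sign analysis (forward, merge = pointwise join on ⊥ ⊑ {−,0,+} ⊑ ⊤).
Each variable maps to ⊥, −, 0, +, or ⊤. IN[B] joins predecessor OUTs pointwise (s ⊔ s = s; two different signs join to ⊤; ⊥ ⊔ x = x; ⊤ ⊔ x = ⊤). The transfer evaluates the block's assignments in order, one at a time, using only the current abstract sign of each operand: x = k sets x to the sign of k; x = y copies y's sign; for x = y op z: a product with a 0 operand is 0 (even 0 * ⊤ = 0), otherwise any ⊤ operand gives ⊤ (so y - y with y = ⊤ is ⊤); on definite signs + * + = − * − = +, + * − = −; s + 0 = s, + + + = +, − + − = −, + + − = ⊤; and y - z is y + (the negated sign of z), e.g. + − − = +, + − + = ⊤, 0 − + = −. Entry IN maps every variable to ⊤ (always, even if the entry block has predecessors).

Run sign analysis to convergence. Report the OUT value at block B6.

Fixpoint table:
  B0:   IN=(all ⊤)   OUT=(all ⊤)
  B1:   IN=(all ⊤)   OUT={e:+; rest ⊤}
  B2:   IN={e:+; rest ⊤}   OUT={e:+; rest ⊤}
  B3:   IN={e:+; rest ⊤}   OUT={d:+, e:+; rest ⊤}
  B4:   IN={d:+, e:+; rest ⊤}   OUT={d:+, e:+, f:+; rest ⊤}
  B5:   IN={e:+; rest ⊤}   OUT={b:-, e:+; rest ⊤}
  B6:   IN={e:+; rest ⊤}   OUT={e:+; rest ⊤}
  B7:   IN={e:+; rest ⊤}   OUT={e:+; rest ⊤}
  B8:   IN=(all ⊤)   OUT=(all ⊤)
  B9:   IN=(all ⊤)   OUT={f:+; rest ⊤}

Merge at B6: IN[B6] = OUT[B2] ⊔ OUT[B5] = {a: ⊤, b: ⊤, c: ⊤, d: ⊤, e: +, f: ⊤}
Applying B6's transfer function to that IN value gives OUT[B6] (row B6 above).

Answer: {a: ⊤, b: ⊤, c: ⊤, d: ⊤, e: +, f: ⊤}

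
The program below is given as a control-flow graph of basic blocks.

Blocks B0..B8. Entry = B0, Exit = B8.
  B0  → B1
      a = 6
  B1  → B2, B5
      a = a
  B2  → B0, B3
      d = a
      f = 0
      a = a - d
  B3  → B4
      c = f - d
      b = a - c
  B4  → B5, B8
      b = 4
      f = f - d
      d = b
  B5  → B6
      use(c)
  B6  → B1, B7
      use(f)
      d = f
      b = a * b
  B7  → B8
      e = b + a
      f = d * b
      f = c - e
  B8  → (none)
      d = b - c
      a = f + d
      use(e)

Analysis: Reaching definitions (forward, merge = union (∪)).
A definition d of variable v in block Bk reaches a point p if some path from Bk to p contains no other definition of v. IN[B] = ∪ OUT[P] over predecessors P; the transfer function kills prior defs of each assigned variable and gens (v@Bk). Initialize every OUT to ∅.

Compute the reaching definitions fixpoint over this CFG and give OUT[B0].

Answer: {a@B0, b@B6, c@B3, d@B2, f@B2}

Derivation:
Converged values:
  B0:  IN={a@B2, b@B6, c@B3, d@B2, f@B2}  OUT={a@B0, b@B6, c@B3, d@B2, f@B2}
  B1:  IN={a@B0, a@B1, a@B2, b@B6, c@B3, d@B2, d@B6, f@B2, f@B4}  OUT={a@B1, b@B6, c@B3, d@B2, d@B6, f@B2, f@B4}
  B2:  IN={a@B1, b@B6, c@B3, d@B2, d@B6, f@B2, f@B4}  OUT={a@B2, b@B6, c@B3, d@B2, f@B2}
  B3:  IN={a@B2, b@B6, c@B3, d@B2, f@B2}  OUT={a@B2, b@B3, c@B3, d@B2, f@B2}
  B4:  IN={a@B2, b@B3, c@B3, d@B2, f@B2}  OUT={a@B2, b@B4, c@B3, d@B4, f@B4}
  B5:  IN={a@B1, a@B2, b@B4, b@B6, c@B3, d@B2, d@B4, d@B6, f@B2, f@B4}  OUT={a@B1, a@B2, b@B4, b@B6, c@B3, d@B2, d@B4, d@B6, f@B2, f@B4}
  B6:  IN={a@B1, a@B2, b@B4, b@B6, c@B3, d@B2, d@B4, d@B6, f@B2, f@B4}  OUT={a@B1, a@B2, b@B6, c@B3, d@B6, f@B2, f@B4}
  B7:  IN={a@B1, a@B2, b@B6, c@B3, d@B6, f@B2, f@B4}  OUT={a@B1, a@B2, b@B6, c@B3, d@B6, e@B7, f@B7}
  B8:  IN={a@B1, a@B2, b@B4, b@B6, c@B3, d@B4, d@B6, e@B7, f@B4, f@B7}  OUT={a@B8, b@B4, b@B6, c@B3, d@B8, e@B7, f@B4, f@B7}

Merge at B0 (entry node, so the boundary value {} is joined with the incoming edge(s)): IN[B0] = {} ⊔ OUT[B2] = {a@B2, b@B6, c@B3, d@B2, f@B2}
Applying B0's transfer function to that IN value gives OUT[B0] (row B0 above).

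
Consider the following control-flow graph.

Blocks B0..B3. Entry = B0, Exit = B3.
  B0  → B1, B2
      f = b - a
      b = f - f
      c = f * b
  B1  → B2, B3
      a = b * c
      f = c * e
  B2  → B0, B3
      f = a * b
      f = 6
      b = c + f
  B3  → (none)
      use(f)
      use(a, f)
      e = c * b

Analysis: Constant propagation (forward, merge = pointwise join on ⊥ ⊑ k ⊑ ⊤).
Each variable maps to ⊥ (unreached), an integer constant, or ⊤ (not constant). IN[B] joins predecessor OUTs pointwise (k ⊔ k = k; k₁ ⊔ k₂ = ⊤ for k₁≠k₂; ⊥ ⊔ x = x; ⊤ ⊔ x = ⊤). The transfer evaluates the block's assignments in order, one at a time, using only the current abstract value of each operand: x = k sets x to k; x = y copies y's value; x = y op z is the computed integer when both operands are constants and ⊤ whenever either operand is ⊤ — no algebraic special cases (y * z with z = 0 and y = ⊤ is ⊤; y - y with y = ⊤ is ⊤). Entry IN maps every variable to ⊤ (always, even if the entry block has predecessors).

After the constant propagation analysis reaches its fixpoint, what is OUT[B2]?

Answer: {a: ⊤, b: ⊤, c: ⊤, d: ⊤, e: ⊤, f: 6}

Derivation:
Converged values:
  B0: | IN=(all ⊤) | OUT=(all ⊤)
  B1: | IN=(all ⊤) | OUT=(all ⊤)
  B2: | IN=(all ⊤) | OUT={f:6; rest ⊤}
  B3: | IN=(all ⊤) | OUT=(all ⊤)

Merge at B2: IN[B2] = OUT[B0] ⊔ OUT[B1] = {a: ⊤, b: ⊤, c: ⊤, d: ⊤, e: ⊤, f: ⊤}
Applying B2's transfer function to that IN value gives OUT[B2] (row B2 above).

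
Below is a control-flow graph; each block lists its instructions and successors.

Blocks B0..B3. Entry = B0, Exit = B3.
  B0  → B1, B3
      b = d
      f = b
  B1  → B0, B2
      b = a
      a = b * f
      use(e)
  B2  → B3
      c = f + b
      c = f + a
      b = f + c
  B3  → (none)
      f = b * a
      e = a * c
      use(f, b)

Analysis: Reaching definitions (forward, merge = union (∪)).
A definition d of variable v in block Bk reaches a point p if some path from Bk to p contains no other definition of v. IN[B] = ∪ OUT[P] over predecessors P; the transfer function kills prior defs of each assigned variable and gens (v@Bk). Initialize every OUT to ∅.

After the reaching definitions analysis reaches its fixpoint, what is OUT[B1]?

Answer: {a@B1, b@B1, f@B0}

Derivation:
Fixpoint table:
  B0: | IN={a@B1, b@B1, f@B0} | OUT={a@B1, b@B0, f@B0}
  B1: | IN={a@B1, b@B0, f@B0} | OUT={a@B1, b@B1, f@B0}
  B2: | IN={a@B1, b@B1, f@B0} | OUT={a@B1, b@B2, c@B2, f@B0}
  B3: | IN={a@B1, b@B0, b@B2, c@B2, f@B0} | OUT={a@B1, b@B0, b@B2, c@B2, e@B3, f@B3}

Merge at B1: IN[B1] = OUT[B0] = {a@B1, b@B0, f@B0}
Applying B1's transfer function to that IN value gives OUT[B1] (row B1 above).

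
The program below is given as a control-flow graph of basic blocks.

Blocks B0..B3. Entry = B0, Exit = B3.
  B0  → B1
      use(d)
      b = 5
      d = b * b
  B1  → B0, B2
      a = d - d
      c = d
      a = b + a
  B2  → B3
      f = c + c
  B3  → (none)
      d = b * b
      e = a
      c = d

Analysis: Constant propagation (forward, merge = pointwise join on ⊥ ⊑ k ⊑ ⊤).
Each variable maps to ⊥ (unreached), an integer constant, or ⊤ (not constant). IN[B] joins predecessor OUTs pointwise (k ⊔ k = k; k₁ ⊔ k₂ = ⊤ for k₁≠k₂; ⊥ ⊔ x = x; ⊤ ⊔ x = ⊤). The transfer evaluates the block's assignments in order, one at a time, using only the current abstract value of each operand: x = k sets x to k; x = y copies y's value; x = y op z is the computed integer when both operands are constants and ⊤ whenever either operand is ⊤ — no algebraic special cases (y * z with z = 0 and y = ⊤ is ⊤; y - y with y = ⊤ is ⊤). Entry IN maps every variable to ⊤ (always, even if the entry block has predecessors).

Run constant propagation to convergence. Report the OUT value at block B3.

Converged values:
  B0:  IN=(all ⊤)  OUT={b:5, d:25; rest ⊤}
  B1:  IN={b:5, d:25; rest ⊤}  OUT={a:5, b:5, c:25, d:25; rest ⊤}
  B2:  IN={a:5, b:5, c:25, d:25; rest ⊤}  OUT={a:5, b:5, c:25, d:25, f:50; rest ⊤}
  B3:  IN={a:5, b:5, c:25, d:25, f:50; rest ⊤}  OUT={a:5, b:5, c:25, d:25, e:5, f:50; rest ⊤}

Merge at B3: IN[B3] = OUT[B2] = {a: 5, b: 5, c: 25, d: 25, e: ⊤, f: 50}
Applying B3's transfer function to that IN value gives OUT[B3] (row B3 above).

Answer: {a: 5, b: 5, c: 25, d: 25, e: 5, f: 50}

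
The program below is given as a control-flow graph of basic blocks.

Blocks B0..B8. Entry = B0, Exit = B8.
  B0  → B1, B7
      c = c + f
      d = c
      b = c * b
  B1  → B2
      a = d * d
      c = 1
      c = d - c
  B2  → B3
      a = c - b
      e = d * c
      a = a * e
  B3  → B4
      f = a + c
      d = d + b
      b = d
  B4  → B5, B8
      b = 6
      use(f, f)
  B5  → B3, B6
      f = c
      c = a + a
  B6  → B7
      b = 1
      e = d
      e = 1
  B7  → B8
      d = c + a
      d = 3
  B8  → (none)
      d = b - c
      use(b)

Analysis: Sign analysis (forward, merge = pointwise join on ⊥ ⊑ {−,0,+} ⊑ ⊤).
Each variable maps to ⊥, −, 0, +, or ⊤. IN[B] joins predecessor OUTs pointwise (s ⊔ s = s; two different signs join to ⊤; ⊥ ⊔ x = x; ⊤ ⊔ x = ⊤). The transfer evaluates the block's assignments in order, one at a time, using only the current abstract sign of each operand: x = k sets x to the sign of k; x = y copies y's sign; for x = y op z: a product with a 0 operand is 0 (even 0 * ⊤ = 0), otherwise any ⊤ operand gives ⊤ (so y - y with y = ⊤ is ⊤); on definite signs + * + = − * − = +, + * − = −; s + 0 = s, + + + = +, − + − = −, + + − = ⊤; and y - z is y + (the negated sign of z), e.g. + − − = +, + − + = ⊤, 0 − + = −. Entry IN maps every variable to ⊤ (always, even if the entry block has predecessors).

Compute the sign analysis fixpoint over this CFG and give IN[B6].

Fixpoint table:
  B0:  IN=(all ⊤)  OUT=(all ⊤)
  B1:  IN=(all ⊤)  OUT=(all ⊤)
  B2:  IN=(all ⊤)  OUT=(all ⊤)
  B3:  IN=(all ⊤)  OUT=(all ⊤)
  B4:  IN=(all ⊤)  OUT={b:+; rest ⊤}
  B5:  IN={b:+; rest ⊤}  OUT={b:+; rest ⊤}
  B6:  IN={b:+; rest ⊤}  OUT={b:+, e:+; rest ⊤}
  B7:  IN=(all ⊤)  OUT={d:+; rest ⊤}
  B8:  IN=(all ⊤)  OUT=(all ⊤)

Merge at B6: IN[B6] = OUT[B5] = {a: ⊤, b: +, c: ⊤, d: ⊤, e: ⊤, f: ⊤}

Answer: {a: ⊤, b: +, c: ⊤, d: ⊤, e: ⊤, f: ⊤}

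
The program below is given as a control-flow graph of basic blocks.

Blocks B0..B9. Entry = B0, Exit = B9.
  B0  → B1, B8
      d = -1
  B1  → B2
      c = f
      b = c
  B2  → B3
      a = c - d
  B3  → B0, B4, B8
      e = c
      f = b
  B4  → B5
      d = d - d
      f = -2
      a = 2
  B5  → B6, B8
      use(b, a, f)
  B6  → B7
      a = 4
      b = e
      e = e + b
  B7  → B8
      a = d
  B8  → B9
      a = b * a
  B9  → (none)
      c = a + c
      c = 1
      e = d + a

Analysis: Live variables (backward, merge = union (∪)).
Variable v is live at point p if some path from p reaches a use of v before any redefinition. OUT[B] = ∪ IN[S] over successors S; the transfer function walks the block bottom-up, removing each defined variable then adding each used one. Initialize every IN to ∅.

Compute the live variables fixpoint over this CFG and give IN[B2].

Per-block solution:
  B0:   IN={a, b, c, f}   OUT={a, b, c, d, f}
  B1:   IN={d, f}   OUT={b, c, d}
  B2:   IN={b, c, d}   OUT={a, b, c, d}
  B3:   IN={a, b, c, d}   OUT={a, b, c, d, e, f}
  B4:   IN={b, c, d, e}   OUT={a, b, c, d, e, f}
  B5:   IN={a, b, c, d, e, f}   OUT={a, b, c, d, e}
  B6:   IN={c, d, e}   OUT={b, c, d}
  B7:   IN={b, c, d}   OUT={a, b, c, d}
  B8:   IN={a, b, c, d}   OUT={a, c, d}
  B9:   IN={a, c, d}   OUT={}

Merge at B2: OUT[B2] = IN[B3] = {a, b, c, d}
Applying B2's transfer function to that OUT value gives IN[B2] (row B2 above).

Answer: {b, c, d}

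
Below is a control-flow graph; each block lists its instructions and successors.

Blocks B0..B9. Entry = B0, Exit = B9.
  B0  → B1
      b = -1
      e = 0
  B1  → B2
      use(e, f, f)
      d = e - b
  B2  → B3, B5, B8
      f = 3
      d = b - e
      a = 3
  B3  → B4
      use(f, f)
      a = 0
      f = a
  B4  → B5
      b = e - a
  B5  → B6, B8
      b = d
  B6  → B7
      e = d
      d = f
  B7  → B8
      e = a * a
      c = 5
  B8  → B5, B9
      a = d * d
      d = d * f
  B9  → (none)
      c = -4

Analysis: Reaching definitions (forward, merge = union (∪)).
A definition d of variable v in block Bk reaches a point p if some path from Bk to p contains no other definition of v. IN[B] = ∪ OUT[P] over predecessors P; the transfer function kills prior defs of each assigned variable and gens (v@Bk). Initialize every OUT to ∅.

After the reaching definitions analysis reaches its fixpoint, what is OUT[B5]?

Answer: {a@B2, a@B3, a@B8, b@B5, c@B7, d@B2, d@B8, e@B0, e@B7, f@B2, f@B3}

Trace:
Converged values:
  B0: | IN={} | OUT={b@B0, e@B0}
  B1: | IN={b@B0, e@B0} | OUT={b@B0, d@B1, e@B0}
  B2: | IN={b@B0, d@B1, e@B0} | OUT={a@B2, b@B0, d@B2, e@B0, f@B2}
  B3: | IN={a@B2, b@B0, d@B2, e@B0, f@B2} | OUT={a@B3, b@B0, d@B2, e@B0, f@B3}
  B4: | IN={a@B3, b@B0, d@B2, e@B0, f@B3} | OUT={a@B3, b@B4, d@B2, e@B0, f@B3}
  B5: | IN={a@B2, a@B3, a@B8, b@B0, b@B4, b@B5, c@B7, d@B2, d@B8, e@B0, e@B7, f@B2, f@B3} | OUT={a@B2, a@B3, a@B8, b@B5, c@B7, d@B2, d@B8, e@B0, e@B7, f@B2, f@B3}
  B6: | IN={a@B2, a@B3, a@B8, b@B5, c@B7, d@B2, d@B8, e@B0, e@B7, f@B2, f@B3} | OUT={a@B2, a@B3, a@B8, b@B5, c@B7, d@B6, e@B6, f@B2, f@B3}
  B7: | IN={a@B2, a@B3, a@B8, b@B5, c@B7, d@B6, e@B6, f@B2, f@B3} | OUT={a@B2, a@B3, a@B8, b@B5, c@B7, d@B6, e@B7, f@B2, f@B3}
  B8: | IN={a@B2, a@B3, a@B8, b@B0, b@B5, c@B7, d@B2, d@B6, d@B8, e@B0, e@B7, f@B2, f@B3} | OUT={a@B8, b@B0, b@B5, c@B7, d@B8, e@B0, e@B7, f@B2, f@B3}
  B9: | IN={a@B8, b@B0, b@B5, c@B7, d@B8, e@B0, e@B7, f@B2, f@B3} | OUT={a@B8, b@B0, b@B5, c@B9, d@B8, e@B0, e@B7, f@B2, f@B3}

Merge at B5: IN[B5] = OUT[B2] ⊔ OUT[B4] ⊔ OUT[B8] = {a@B2, a@B3, a@B8, b@B0, b@B4, b@B5, c@B7, d@B2, d@B8, e@B0, e@B7, f@B2, f@B3}
Applying B5's transfer function to that IN value gives OUT[B5] (row B5 above).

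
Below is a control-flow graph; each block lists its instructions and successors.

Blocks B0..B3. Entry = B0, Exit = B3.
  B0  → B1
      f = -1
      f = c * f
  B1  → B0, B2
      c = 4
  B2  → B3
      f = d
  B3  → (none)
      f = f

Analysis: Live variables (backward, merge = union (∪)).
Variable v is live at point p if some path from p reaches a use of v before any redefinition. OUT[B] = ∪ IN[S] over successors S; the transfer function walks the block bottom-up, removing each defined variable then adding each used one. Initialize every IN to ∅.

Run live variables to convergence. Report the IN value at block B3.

Converged values:
  B0:  IN={c, d}  OUT={d}
  B1:  IN={d}  OUT={c, d}
  B2:  IN={d}  OUT={f}
  B3:  IN={f}  OUT={}

B3 is the boundary node: OUT[B3] = {}
Applying B3's transfer function to that OUT value gives IN[B3] (row B3 above).

Answer: {f}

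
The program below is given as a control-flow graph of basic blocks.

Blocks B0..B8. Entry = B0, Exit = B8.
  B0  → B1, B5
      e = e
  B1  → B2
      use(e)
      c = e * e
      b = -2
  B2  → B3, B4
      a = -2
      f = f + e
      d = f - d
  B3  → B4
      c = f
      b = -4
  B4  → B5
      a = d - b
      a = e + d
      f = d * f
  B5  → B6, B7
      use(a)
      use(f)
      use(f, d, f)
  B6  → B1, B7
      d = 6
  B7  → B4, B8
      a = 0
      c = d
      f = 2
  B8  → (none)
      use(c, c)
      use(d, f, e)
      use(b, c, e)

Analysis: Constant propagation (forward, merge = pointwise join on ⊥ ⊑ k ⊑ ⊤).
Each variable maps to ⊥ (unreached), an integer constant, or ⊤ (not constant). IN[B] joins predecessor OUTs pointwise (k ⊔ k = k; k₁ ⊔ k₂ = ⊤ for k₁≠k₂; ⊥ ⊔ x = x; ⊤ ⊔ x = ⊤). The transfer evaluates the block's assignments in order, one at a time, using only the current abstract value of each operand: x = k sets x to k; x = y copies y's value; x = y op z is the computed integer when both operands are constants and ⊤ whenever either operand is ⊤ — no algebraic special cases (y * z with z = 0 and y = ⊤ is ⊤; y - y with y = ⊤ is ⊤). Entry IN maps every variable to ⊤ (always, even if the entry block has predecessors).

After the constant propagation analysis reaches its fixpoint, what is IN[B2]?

Converged values:
  B0:  IN=(all ⊤)  OUT=(all ⊤)
  B1:  IN=(all ⊤)  OUT={b:-2; rest ⊤}
  B2:  IN={b:-2; rest ⊤}  OUT={a:-2, b:-2; rest ⊤}
  B3:  IN={a:-2, b:-2; rest ⊤}  OUT={a:-2, b:-4; rest ⊤}
  B4:  IN=(all ⊤)  OUT=(all ⊤)
  B5:  IN=(all ⊤)  OUT=(all ⊤)
  B6:  IN=(all ⊤)  OUT={d:6; rest ⊤}
  B7:  IN=(all ⊤)  OUT={a:0, f:2; rest ⊤}
  B8:  IN={a:0, f:2; rest ⊤}  OUT={a:0, f:2; rest ⊤}

Merge at B2: IN[B2] = OUT[B1] = {a: ⊤, b: -2, c: ⊤, d: ⊤, e: ⊤, f: ⊤}

Answer: {a: ⊤, b: -2, c: ⊤, d: ⊤, e: ⊤, f: ⊤}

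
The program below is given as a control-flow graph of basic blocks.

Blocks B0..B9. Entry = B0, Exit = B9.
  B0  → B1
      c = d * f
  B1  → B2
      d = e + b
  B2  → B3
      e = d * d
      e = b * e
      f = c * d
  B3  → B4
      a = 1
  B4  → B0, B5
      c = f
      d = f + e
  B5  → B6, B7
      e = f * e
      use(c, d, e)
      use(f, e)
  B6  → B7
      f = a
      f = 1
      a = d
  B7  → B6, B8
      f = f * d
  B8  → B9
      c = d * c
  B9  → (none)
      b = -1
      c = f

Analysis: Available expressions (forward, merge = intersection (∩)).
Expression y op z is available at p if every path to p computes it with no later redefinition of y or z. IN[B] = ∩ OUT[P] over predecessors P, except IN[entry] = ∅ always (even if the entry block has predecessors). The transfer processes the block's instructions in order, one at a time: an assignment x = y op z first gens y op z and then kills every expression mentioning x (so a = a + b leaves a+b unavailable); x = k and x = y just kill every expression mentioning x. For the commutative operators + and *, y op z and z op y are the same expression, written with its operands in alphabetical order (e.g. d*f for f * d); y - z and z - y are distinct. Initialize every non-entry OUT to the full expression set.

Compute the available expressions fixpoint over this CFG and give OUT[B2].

Fixpoint table:
  B0:   IN={}   OUT={d*f}
  B1:   IN={d*f}   OUT={b+e}
  B2:   IN={b+e}   OUT={c*d, d*d}
  B3:   IN={c*d, d*d}   OUT={c*d, d*d}
  B4:   IN={c*d, d*d}   OUT={e+f}
  B5:   IN={e+f}   OUT={}
  B6:   IN={}   OUT={}
  B7:   IN={}   OUT={}
  B8:   IN={}   OUT={}
  B9:   IN={}   OUT={}

Merge at B2: IN[B2] = OUT[B1] = {b+e}
Applying B2's transfer function to that IN value gives OUT[B2] (row B2 above).

Answer: {c*d, d*d}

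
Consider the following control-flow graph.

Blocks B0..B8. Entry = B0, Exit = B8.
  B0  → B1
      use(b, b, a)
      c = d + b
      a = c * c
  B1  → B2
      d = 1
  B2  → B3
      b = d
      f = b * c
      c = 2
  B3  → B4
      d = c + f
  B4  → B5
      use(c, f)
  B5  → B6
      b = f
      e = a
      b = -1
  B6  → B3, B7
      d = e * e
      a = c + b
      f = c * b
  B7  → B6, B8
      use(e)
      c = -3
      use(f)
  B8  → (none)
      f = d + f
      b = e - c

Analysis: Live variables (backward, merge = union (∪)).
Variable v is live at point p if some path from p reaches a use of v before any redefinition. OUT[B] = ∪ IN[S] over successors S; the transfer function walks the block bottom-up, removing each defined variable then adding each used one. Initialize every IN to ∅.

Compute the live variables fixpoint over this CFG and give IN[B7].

Converged values:
  B0: | IN={a, b, d} | OUT={a, c}
  B1: | IN={a, c} | OUT={a, c, d}
  B2: | IN={a, c, d} | OUT={a, c, f}
  B3: | IN={a, c, f} | OUT={a, c, f}
  B4: | IN={a, c, f} | OUT={a, c, f}
  B5: | IN={a, c, f} | OUT={b, c, e}
  B6: | IN={b, c, e} | OUT={a, b, c, d, e, f}
  B7: | IN={b, d, e, f} | OUT={b, c, d, e, f}
  B8: | IN={c, d, e, f} | OUT={}

Merge at B7: OUT[B7] = IN[B6] ⊔ IN[B8] = {b, c, d, e, f}
Applying B7's transfer function to that OUT value gives IN[B7] (row B7 above).

Answer: {b, d, e, f}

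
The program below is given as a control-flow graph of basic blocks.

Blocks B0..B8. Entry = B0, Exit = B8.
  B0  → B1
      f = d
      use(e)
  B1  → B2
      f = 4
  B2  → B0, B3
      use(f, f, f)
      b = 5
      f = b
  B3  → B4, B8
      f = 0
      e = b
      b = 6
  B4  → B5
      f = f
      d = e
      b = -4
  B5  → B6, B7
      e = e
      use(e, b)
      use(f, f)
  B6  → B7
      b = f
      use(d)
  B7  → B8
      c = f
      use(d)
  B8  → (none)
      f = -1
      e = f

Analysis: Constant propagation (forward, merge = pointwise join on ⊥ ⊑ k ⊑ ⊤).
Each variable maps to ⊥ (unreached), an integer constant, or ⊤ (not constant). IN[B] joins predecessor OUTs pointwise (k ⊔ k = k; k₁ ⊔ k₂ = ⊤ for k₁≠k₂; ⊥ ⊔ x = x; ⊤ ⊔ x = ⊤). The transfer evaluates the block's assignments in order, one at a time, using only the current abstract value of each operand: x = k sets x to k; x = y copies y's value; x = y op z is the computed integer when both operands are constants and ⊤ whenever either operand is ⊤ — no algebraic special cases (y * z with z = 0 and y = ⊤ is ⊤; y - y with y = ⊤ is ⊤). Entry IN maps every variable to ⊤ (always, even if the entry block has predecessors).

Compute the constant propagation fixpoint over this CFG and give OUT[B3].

Converged values:
  B0: | IN=(all ⊤) | OUT=(all ⊤)
  B1: | IN=(all ⊤) | OUT={f:4; rest ⊤}
  B2: | IN={f:4; rest ⊤} | OUT={b:5, f:5; rest ⊤}
  B3: | IN={b:5, f:5; rest ⊤} | OUT={b:6, e:5, f:0; rest ⊤}
  B4: | IN={b:6, e:5, f:0; rest ⊤} | OUT={b:-4, d:5, e:5, f:0; rest ⊤}
  B5: | IN={b:-4, d:5, e:5, f:0; rest ⊤} | OUT={b:-4, d:5, e:5, f:0; rest ⊤}
  B6: | IN={b:-4, d:5, e:5, f:0; rest ⊤} | OUT={b:0, d:5, e:5, f:0; rest ⊤}
  B7: | IN={d:5, e:5, f:0; rest ⊤} | OUT={c:0, d:5, e:5, f:0; rest ⊤}
  B8: | IN={e:5, f:0; rest ⊤} | OUT={e:-1, f:-1; rest ⊤}

Merge at B3: IN[B3] = OUT[B2] = {a: ⊤, b: 5, c: ⊤, d: ⊤, e: ⊤, f: 5}
Applying B3's transfer function to that IN value gives OUT[B3] (row B3 above).

Answer: {a: ⊤, b: 6, c: ⊤, d: ⊤, e: 5, f: 0}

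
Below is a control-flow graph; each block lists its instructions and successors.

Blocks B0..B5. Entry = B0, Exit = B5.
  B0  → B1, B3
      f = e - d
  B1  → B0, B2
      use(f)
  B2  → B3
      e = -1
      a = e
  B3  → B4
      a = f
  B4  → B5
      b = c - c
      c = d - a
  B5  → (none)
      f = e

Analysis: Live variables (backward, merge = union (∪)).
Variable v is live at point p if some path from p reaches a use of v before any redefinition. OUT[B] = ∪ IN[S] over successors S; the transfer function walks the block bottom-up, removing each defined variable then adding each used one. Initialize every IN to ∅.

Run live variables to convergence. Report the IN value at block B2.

Converged values:
  B0:  IN={c, d, e}  OUT={c, d, e, f}
  B1:  IN={c, d, e, f}  OUT={c, d, e, f}
  B2:  IN={c, d, f}  OUT={c, d, e, f}
  B3:  IN={c, d, e, f}  OUT={a, c, d, e}
  B4:  IN={a, c, d, e}  OUT={e}
  B5:  IN={e}  OUT={}

Merge at B2: OUT[B2] = IN[B3] = {c, d, e, f}
Applying B2's transfer function to that OUT value gives IN[B2] (row B2 above).

Answer: {c, d, f}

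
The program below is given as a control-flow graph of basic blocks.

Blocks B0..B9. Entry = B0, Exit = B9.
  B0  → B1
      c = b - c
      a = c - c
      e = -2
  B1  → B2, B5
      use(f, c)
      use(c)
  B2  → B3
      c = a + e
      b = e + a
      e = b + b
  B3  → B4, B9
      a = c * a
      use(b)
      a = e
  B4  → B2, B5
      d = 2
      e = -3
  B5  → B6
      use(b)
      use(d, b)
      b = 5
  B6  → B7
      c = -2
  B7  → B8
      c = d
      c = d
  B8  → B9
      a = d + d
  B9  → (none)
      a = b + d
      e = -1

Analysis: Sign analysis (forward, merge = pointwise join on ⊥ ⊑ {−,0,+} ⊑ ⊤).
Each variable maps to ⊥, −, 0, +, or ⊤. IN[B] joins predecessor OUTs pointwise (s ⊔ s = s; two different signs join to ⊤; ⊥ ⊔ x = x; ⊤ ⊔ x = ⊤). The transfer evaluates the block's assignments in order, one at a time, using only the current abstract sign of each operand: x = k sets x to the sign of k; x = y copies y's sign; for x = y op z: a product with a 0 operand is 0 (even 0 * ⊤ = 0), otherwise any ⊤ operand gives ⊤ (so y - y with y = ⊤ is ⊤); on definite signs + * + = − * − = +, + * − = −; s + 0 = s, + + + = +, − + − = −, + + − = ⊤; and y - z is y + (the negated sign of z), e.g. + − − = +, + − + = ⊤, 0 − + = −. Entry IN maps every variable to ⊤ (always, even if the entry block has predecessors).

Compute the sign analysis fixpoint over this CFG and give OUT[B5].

Fixpoint table:
  B0: | IN=(all ⊤) | OUT={e:-; rest ⊤}
  B1: | IN={e:-; rest ⊤} | OUT={e:-; rest ⊤}
  B2: | IN={e:-; rest ⊤} | OUT=(all ⊤)
  B3: | IN=(all ⊤) | OUT=(all ⊤)
  B4: | IN=(all ⊤) | OUT={d:+, e:-; rest ⊤}
  B5: | IN={e:-; rest ⊤} | OUT={b:+, e:-; rest ⊤}
  B6: | IN={b:+, e:-; rest ⊤} | OUT={b:+, c:-, e:-; rest ⊤}
  B7: | IN={b:+, c:-, e:-; rest ⊤} | OUT={b:+, e:-; rest ⊤}
  B8: | IN={b:+, e:-; rest ⊤} | OUT={b:+, e:-; rest ⊤}
  B9: | IN=(all ⊤) | OUT={e:-; rest ⊤}

Merge at B5: IN[B5] = OUT[B1] ⊔ OUT[B4] = {a: ⊤, b: ⊤, c: ⊤, d: ⊤, e: -, f: ⊤}
Applying B5's transfer function to that IN value gives OUT[B5] (row B5 above).

Answer: {a: ⊤, b: +, c: ⊤, d: ⊤, e: -, f: ⊤}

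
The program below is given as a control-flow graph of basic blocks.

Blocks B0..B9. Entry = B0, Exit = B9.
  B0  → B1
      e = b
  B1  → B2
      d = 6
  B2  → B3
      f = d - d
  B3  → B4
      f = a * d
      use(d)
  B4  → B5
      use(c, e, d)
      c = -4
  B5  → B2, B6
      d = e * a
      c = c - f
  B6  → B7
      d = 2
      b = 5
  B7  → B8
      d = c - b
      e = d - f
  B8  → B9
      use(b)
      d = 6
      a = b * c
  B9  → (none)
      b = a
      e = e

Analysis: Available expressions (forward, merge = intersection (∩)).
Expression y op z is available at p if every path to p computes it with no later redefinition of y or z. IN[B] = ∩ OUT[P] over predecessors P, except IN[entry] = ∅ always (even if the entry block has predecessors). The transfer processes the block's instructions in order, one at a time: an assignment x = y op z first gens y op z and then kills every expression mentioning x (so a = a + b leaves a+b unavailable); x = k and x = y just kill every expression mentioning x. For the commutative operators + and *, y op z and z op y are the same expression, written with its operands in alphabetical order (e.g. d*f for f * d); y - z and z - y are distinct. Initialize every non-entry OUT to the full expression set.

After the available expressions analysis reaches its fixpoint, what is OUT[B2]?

Converged values:
  B0:  IN={}  OUT={}
  B1:  IN={}  OUT={}
  B2:  IN={}  OUT={d-d}
  B3:  IN={d-d}  OUT={a*d, d-d}
  B4:  IN={a*d, d-d}  OUT={a*d, d-d}
  B5:  IN={a*d, d-d}  OUT={a*e}
  B6:  IN={a*e}  OUT={a*e}
  B7:  IN={a*e}  OUT={c-b, d-f}
  B8:  IN={c-b, d-f}  OUT={b*c, c-b}
  B9:  IN={b*c, c-b}  OUT={}

Merge at B2: IN[B2] = OUT[B1] ∩ OUT[B5] = {}
Applying B2's transfer function to that IN value gives OUT[B2] (row B2 above).

Answer: {d-d}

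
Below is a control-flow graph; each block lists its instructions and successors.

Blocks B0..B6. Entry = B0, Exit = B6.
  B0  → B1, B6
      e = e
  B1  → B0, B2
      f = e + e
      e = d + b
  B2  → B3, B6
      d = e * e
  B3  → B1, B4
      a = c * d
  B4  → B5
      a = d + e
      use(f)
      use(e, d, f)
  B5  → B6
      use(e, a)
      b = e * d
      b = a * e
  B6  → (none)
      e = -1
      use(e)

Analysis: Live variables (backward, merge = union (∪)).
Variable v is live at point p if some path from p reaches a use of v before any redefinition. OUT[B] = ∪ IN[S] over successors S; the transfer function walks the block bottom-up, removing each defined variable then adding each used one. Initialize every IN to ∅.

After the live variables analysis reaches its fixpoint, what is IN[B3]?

Per-block solution:
  B0: | IN={b, c, d, e} | OUT={b, c, d, e}
  B1: | IN={b, c, d, e} | OUT={b, c, d, e, f}
  B2: | IN={b, c, e, f} | OUT={b, c, d, e, f}
  B3: | IN={b, c, d, e, f} | OUT={b, c, d, e, f}
  B4: | IN={d, e, f} | OUT={a, d, e}
  B5: | IN={a, d, e} | OUT={}
  B6: | IN={} | OUT={}

Merge at B3: OUT[B3] = IN[B1] ⊔ IN[B4] = {b, c, d, e, f}
Applying B3's transfer function to that OUT value gives IN[B3] (row B3 above).

Answer: {b, c, d, e, f}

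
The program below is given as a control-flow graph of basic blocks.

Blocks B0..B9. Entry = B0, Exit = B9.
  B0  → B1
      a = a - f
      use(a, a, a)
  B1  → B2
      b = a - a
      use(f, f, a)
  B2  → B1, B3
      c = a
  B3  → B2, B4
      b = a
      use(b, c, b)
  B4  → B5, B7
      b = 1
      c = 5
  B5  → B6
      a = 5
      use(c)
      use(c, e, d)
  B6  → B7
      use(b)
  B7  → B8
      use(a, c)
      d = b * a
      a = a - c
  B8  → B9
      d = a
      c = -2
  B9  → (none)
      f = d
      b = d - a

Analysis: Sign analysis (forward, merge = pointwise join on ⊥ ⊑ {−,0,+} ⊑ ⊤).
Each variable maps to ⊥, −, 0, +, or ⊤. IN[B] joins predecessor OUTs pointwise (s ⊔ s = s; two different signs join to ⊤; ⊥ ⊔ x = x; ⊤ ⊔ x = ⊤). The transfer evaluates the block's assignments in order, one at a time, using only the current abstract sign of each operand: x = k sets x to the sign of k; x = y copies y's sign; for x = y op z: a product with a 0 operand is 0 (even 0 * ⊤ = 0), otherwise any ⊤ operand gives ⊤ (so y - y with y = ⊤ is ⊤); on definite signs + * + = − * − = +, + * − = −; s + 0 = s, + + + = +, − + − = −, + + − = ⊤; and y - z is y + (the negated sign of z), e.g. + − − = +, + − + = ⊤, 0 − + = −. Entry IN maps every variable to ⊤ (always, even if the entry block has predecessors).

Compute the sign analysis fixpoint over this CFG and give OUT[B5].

Per-block solution:
  B0:   IN=(all ⊤)   OUT=(all ⊤)
  B1:   IN=(all ⊤)   OUT=(all ⊤)
  B2:   IN=(all ⊤)   OUT=(all ⊤)
  B3:   IN=(all ⊤)   OUT=(all ⊤)
  B4:   IN=(all ⊤)   OUT={b:+, c:+; rest ⊤}
  B5:   IN={b:+, c:+; rest ⊤}   OUT={a:+, b:+, c:+; rest ⊤}
  B6:   IN={a:+, b:+, c:+; rest ⊤}   OUT={a:+, b:+, c:+; rest ⊤}
  B7:   IN={b:+, c:+; rest ⊤}   OUT={b:+, c:+; rest ⊤}
  B8:   IN={b:+, c:+; rest ⊤}   OUT={b:+, c:-; rest ⊤}
  B9:   IN={b:+, c:-; rest ⊤}   OUT={c:-; rest ⊤}

Merge at B5: IN[B5] = OUT[B4] = {a: ⊤, b: +, c: +, d: ⊤, e: ⊤, f: ⊤}
Applying B5's transfer function to that IN value gives OUT[B5] (row B5 above).

Answer: {a: +, b: +, c: +, d: ⊤, e: ⊤, f: ⊤}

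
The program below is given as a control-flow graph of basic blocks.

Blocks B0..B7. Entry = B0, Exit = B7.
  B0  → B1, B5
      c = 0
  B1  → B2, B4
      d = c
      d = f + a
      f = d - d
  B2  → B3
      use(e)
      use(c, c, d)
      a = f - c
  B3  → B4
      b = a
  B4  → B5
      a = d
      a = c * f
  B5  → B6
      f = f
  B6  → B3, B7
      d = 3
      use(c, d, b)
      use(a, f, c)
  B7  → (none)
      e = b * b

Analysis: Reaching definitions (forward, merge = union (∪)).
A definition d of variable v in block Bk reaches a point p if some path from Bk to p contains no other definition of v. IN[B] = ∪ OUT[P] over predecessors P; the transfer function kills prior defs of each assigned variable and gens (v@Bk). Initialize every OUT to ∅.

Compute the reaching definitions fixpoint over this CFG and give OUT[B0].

Fixpoint table:
  B0:  IN={}  OUT={c@B0}
  B1:  IN={c@B0}  OUT={c@B0, d@B1, f@B1}
  B2:  IN={c@B0, d@B1, f@B1}  OUT={a@B2, c@B0, d@B1, f@B1}
  B3:  IN={a@B2, a@B4, b@B3, c@B0, d@B1, d@B6, f@B1, f@B5}  OUT={a@B2, a@B4, b@B3, c@B0, d@B1, d@B6, f@B1, f@B5}
  B4:  IN={a@B2, a@B4, b@B3, c@B0, d@B1, d@B6, f@B1, f@B5}  OUT={a@B4, b@B3, c@B0, d@B1, d@B6, f@B1, f@B5}
  B5:  IN={a@B4, b@B3, c@B0, d@B1, d@B6, f@B1, f@B5}  OUT={a@B4, b@B3, c@B0, d@B1, d@B6, f@B5}
  B6:  IN={a@B4, b@B3, c@B0, d@B1, d@B6, f@B5}  OUT={a@B4, b@B3, c@B0, d@B6, f@B5}
  B7:  IN={a@B4, b@B3, c@B0, d@B6, f@B5}  OUT={a@B4, b@B3, c@B0, d@B6, e@B7, f@B5}

B0 is the boundary node: IN[B0] = {}
Applying B0's transfer function to that IN value gives OUT[B0] (row B0 above).

Answer: {c@B0}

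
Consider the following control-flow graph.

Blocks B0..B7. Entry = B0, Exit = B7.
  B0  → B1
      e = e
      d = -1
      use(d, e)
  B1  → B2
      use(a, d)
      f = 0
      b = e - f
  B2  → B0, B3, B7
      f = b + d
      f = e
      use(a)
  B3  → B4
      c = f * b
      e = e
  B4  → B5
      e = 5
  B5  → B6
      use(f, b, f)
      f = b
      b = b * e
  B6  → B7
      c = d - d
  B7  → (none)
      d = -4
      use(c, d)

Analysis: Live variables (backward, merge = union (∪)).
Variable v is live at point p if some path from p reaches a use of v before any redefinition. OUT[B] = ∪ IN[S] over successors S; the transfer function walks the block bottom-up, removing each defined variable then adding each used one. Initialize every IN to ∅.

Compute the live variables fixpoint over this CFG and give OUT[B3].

Answer: {b, d, f}

Derivation:
Fixpoint table:
  B0:  IN={a, c, e}  OUT={a, c, d, e}
  B1:  IN={a, c, d, e}  OUT={a, b, c, d, e}
  B2:  IN={a, b, c, d, e}  OUT={a, b, c, d, e, f}
  B3:  IN={b, d, e, f}  OUT={b, d, f}
  B4:  IN={b, d, f}  OUT={b, d, e, f}
  B5:  IN={b, d, e, f}  OUT={d}
  B6:  IN={d}  OUT={c}
  B7:  IN={c}  OUT={}

Merge at B3: OUT[B3] = IN[B4] = {b, d, f}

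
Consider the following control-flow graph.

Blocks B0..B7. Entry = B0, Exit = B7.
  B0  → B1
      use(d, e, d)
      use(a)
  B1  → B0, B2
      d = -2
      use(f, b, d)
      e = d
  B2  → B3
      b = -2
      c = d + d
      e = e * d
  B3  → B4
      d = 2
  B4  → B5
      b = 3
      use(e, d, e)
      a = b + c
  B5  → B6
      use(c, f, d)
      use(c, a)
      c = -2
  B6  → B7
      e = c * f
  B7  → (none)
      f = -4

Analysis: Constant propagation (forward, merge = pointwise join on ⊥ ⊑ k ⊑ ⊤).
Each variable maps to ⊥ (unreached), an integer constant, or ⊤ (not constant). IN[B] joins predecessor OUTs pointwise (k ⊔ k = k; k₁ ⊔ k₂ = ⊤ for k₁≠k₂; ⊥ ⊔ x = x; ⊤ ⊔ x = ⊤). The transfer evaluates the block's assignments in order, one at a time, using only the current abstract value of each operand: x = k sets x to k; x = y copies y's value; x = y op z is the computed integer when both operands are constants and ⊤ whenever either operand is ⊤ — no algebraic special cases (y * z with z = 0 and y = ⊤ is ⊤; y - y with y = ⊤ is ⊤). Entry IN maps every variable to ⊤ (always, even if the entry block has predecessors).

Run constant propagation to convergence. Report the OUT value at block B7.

Answer: {a: -1, b: 3, c: -2, d: 2, e: ⊤, f: -4}

Trace:
Per-block solution:
  B0: | IN=(all ⊤) | OUT=(all ⊤)
  B1: | IN=(all ⊤) | OUT={d:-2, e:-2; rest ⊤}
  B2: | IN={d:-2, e:-2; rest ⊤} | OUT={b:-2, c:-4, d:-2, e:4; rest ⊤}
  B3: | IN={b:-2, c:-4, d:-2, e:4; rest ⊤} | OUT={b:-2, c:-4, d:2, e:4; rest ⊤}
  B4: | IN={b:-2, c:-4, d:2, e:4; rest ⊤} | OUT={a:-1, b:3, c:-4, d:2, e:4; rest ⊤}
  B5: | IN={a:-1, b:3, c:-4, d:2, e:4; rest ⊤} | OUT={a:-1, b:3, c:-2, d:2, e:4; rest ⊤}
  B6: | IN={a:-1, b:3, c:-2, d:2, e:4; rest ⊤} | OUT={a:-1, b:3, c:-2, d:2; rest ⊤}
  B7: | IN={a:-1, b:3, c:-2, d:2; rest ⊤} | OUT={a:-1, b:3, c:-2, d:2, f:-4; rest ⊤}

Merge at B7: IN[B7] = OUT[B6] = {a: -1, b: 3, c: -2, d: 2, e: ⊤, f: ⊤}
Applying B7's transfer function to that IN value gives OUT[B7] (row B7 above).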